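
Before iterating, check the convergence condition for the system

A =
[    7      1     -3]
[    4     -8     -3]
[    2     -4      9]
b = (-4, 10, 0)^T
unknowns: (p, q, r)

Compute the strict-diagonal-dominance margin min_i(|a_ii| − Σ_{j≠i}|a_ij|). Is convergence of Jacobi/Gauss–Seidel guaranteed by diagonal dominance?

1

row 1: |7| − (1+3) = 3
row 2: |-8| − (4+3) = 1
row 3: |9| − (2+4) = 3
minimum over rows = 1 → strictly diagonally dominant (convergence guaranteed)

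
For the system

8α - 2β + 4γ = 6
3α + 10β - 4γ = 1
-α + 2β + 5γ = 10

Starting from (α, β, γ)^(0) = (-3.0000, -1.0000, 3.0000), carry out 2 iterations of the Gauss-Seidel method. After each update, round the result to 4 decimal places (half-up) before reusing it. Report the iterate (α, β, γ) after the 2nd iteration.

Iteration 1:
  α = (6 - (-2)·-1.0000 - (4)·3.0000) / (8) = -1.0000
  β = (1 - (3)·-1.0000 - (-4)·3.0000) / (10) = 1.6000
  γ = (10 - (-1)·-1.0000 - (2)·1.6000) / (5) = 1.1600
Iteration 2:
  α = (6 - (-2)·1.6000 - (4)·1.1600) / (8) = 0.5700
  β = (1 - (3)·0.5700 - (-4)·1.1600) / (10) = 0.3930
  γ = (10 - (-1)·0.5700 - (2)·0.3930) / (5) = 1.9568

(0.5700, 0.3930, 1.9568)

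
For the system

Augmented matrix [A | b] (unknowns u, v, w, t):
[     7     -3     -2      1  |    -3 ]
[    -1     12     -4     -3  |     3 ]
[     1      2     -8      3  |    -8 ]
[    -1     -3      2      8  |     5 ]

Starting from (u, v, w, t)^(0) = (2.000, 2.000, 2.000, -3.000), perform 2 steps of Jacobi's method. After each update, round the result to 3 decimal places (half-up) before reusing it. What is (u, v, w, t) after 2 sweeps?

(-0.268, 0.859, 1.684, 0.772)

Iteration 1:
  u = (-3 - (-3)·2.000 - (-2)·2.000 - (1)·-3.000) / (7) = 1.429
  v = (3 - (-1)·2.000 - (-4)·2.000 - (-3)·-3.000) / (12) = 0.333
  w = (-8 - (1)·2.000 - (2)·2.000 - (3)·-3.000) / (-8) = 0.625
  t = (5 - (-1)·2.000 - (-3)·2.000 - (2)·2.000) / (8) = 1.125
Iteration 2:
  u = (-3 - (-3)·0.333 - (-2)·0.625 - (1)·1.125) / (7) = -0.268
  v = (3 - (-1)·1.429 - (-4)·0.625 - (-3)·1.125) / (12) = 0.859
  w = (-8 - (1)·1.429 - (2)·0.333 - (3)·1.125) / (-8) = 1.684
  t = (5 - (-1)·1.429 - (-3)·0.333 - (2)·0.625) / (8) = 0.772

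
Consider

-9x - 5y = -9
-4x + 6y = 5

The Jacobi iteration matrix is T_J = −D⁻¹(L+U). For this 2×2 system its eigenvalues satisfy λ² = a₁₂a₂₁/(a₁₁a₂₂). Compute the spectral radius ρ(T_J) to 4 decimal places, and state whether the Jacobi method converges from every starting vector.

a₁₂a₂₁/(a₁₁a₂₂) = (-5)·(-4) / ((-9)·(6)) = -0.370370
ρ = √|-0.370370| = √0.370370 = 0.6086
ρ < 1, so Jacobi converges

0.6086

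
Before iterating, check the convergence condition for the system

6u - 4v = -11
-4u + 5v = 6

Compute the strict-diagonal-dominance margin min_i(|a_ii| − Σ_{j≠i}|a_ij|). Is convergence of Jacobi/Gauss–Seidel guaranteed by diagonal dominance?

1

row 1: |6| − (4) = 2
row 2: |5| − (4) = 1
minimum over rows = 1 → strictly diagonally dominant (convergence guaranteed)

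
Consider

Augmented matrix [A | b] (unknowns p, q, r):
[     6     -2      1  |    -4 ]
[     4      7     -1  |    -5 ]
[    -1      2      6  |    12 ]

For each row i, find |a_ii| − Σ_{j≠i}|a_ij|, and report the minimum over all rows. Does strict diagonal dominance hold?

row 1: |6| − (2+1) = 3
row 2: |7| − (4+1) = 2
row 3: |6| − (1+2) = 3
minimum over rows = 2 → strictly diagonally dominant (convergence guaranteed)

2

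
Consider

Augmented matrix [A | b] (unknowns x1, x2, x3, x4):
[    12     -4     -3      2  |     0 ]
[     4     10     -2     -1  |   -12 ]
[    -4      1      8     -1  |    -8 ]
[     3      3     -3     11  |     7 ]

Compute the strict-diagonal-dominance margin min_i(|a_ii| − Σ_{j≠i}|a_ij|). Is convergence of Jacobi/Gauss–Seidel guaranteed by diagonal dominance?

row 1: |12| − (4+3+2) = 3
row 2: |10| − (4+2+1) = 3
row 3: |8| − (4+1+1) = 2
row 4: |11| − (3+3+3) = 2
minimum over rows = 2 → strictly diagonally dominant (convergence guaranteed)

2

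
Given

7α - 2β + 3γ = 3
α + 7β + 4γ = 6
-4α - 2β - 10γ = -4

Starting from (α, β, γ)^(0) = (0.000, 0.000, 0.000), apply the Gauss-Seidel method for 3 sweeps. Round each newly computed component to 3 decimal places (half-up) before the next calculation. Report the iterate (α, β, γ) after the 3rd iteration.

Iteration 1:
  α = (3 - (-2)·0.000 - (3)·0.000) / (7) = 0.429
  β = (6 - (1)·0.429 - (4)·0.000) / (7) = 0.796
  γ = (-4 - (-4)·0.429 - (-2)·0.796) / (-10) = 0.069
Iteration 2:
  α = (3 - (-2)·0.796 - (3)·0.069) / (7) = 0.626
  β = (6 - (1)·0.626 - (4)·0.069) / (7) = 0.728
  γ = (-4 - (-4)·0.626 - (-2)·0.728) / (-10) = 0.004
Iteration 3:
  α = (3 - (-2)·0.728 - (3)·0.004) / (7) = 0.635
  β = (6 - (1)·0.635 - (4)·0.004) / (7) = 0.764
  γ = (-4 - (-4)·0.635 - (-2)·0.764) / (-10) = -0.007

(0.635, 0.764, -0.007)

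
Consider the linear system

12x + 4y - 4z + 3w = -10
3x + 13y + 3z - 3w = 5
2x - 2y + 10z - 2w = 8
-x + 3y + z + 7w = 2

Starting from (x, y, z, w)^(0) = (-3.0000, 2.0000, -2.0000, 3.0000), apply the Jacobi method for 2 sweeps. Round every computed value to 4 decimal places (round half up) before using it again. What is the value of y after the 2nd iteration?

0.3390

Iteration 1:
  x = (-10 - (4)·2.0000 - (-4)·-2.0000 - (3)·3.0000) / (12) = -2.9167
  y = (5 - (3)·-3.0000 - (3)·-2.0000 - (-3)·3.0000) / (13) = 2.2308
  z = (8 - (2)·-3.0000 - (-2)·2.0000 - (-2)·3.0000) / (10) = 2.4000
  w = (2 - (-1)·-3.0000 - (3)·2.0000 - (1)·-2.0000) / (7) = -0.7143
Iteration 2:
  x = (-10 - (4)·2.2308 - (-4)·2.4000 - (3)·-0.7143) / (12) = -0.5984
  y = (5 - (3)·-2.9167 - (3)·2.4000 - (-3)·-0.7143) / (13) = 0.3390
  z = (8 - (2)·-2.9167 - (-2)·2.2308 - (-2)·-0.7143) / (10) = 1.6866
  w = (2 - (-1)·-2.9167 - (3)·2.2308 - (1)·2.4000) / (7) = -1.4299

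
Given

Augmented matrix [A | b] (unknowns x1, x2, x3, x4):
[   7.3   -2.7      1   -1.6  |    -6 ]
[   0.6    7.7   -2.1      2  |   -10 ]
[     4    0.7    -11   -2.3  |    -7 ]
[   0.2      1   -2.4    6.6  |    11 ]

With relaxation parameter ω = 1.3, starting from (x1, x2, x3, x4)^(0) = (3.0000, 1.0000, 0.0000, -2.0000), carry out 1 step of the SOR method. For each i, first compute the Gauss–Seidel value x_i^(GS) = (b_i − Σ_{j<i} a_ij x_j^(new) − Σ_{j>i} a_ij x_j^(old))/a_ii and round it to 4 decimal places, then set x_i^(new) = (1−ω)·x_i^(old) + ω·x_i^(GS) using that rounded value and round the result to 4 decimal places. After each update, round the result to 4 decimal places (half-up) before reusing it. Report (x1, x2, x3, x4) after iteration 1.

(-2.0575, -1.1046, 0.3069, 3.2104)

Iteration 1:
  x1: GS value = (-6 - (-2.7)·1.0000 - (1)·0.0000 - (-1.6)·-2.0000) / (7.3) = -0.8904;  x1 ← (1−ω)·3.0000 + ω·-0.8904 = -2.0575
  x2: GS value = (-10 - (0.6)·-2.0575 - (-2.1)·0.0000 - (2)·-2.0000) / (7.7) = -0.6189;  x2 ← (1−ω)·1.0000 + ω·-0.6189 = -1.1046
  x3: GS value = (-7 - (4)·-2.0575 - (0.7)·-1.1046 - (-2.3)·-2.0000) / (-11) = 0.2361;  x3 ← (1−ω)·0.0000 + ω·0.2361 = 0.3069
  x4: GS value = (11 - (0.2)·-2.0575 - (1)·-1.1046 - (-2.4)·0.3069) / (6.6) = 2.0080;  x4 ← (1−ω)·-2.0000 + ω·2.0080 = 3.2104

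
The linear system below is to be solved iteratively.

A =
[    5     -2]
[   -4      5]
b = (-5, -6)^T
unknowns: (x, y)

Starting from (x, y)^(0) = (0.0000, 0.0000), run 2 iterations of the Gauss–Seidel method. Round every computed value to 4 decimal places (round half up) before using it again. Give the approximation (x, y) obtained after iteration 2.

Iteration 1:
  x = (-5 - (-2)·0.0000) / (5) = -1.0000
  y = (-6 - (-4)·-1.0000) / (5) = -2.0000
Iteration 2:
  x = (-5 - (-2)·-2.0000) / (5) = -1.8000
  y = (-6 - (-4)·-1.8000) / (5) = -2.6400

(-1.8000, -2.6400)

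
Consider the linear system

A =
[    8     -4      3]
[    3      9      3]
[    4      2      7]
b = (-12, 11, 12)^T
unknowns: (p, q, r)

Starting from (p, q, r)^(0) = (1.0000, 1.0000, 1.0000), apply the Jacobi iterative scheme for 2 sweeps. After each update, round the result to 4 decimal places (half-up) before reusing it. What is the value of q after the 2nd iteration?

Iteration 1:
  p = (-12 - (-4)·1.0000 - (3)·1.0000) / (8) = -1.3750
  q = (11 - (3)·1.0000 - (3)·1.0000) / (9) = 0.5556
  r = (12 - (4)·1.0000 - (2)·1.0000) / (7) = 0.8571
Iteration 2:
  p = (-12 - (-4)·0.5556 - (3)·0.8571) / (8) = -1.5436
  q = (11 - (3)·-1.3750 - (3)·0.8571) / (9) = 1.3949
  r = (12 - (4)·-1.3750 - (2)·0.5556) / (7) = 2.3413

1.3949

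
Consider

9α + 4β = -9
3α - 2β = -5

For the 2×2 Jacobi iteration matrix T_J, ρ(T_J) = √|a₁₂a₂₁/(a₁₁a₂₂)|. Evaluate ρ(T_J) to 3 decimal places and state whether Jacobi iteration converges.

0.816

a₁₂a₂₁/(a₁₁a₂₂) = (4)·(3) / ((9)·(-2)) = -0.666667
ρ = √|-0.666667| = √0.666667 = 0.816
ρ < 1, so Jacobi converges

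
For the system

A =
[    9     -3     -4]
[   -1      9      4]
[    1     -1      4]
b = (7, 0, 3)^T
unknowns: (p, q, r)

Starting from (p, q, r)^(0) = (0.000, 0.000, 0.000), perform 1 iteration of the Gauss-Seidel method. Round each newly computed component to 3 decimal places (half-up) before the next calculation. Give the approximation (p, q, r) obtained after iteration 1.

Iteration 1:
  p = (7 - (-3)·0.000 - (-4)·0.000) / (9) = 0.778
  q = (0 - (-1)·0.778 - (4)·0.000) / (9) = 0.086
  r = (3 - (1)·0.778 - (-1)·0.086) / (4) = 0.577

(0.778, 0.086, 0.577)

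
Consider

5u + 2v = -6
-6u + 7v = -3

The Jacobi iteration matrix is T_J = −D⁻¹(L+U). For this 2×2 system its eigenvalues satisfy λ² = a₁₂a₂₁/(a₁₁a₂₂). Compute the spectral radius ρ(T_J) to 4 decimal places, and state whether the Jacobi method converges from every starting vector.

a₁₂a₂₁/(a₁₁a₂₂) = (2)·(-6) / ((5)·(7)) = -0.342857
ρ = √|-0.342857| = √0.342857 = 0.5855
ρ < 1, so Jacobi converges

0.5855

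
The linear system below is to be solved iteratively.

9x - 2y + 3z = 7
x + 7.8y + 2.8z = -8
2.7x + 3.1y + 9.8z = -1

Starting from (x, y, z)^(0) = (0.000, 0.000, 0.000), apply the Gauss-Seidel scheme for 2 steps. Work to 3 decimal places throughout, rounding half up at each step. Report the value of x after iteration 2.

0.515

Iteration 1:
  x = (7 - (-2)·0.000 - (3)·0.000) / (9) = 0.778
  y = (-8 - (1)·0.778 - (2.8)·0.000) / (7.8) = -1.125
  z = (-1 - (2.7)·0.778 - (3.1)·-1.125) / (9.8) = 0.039
Iteration 2:
  x = (7 - (-2)·-1.125 - (3)·0.039) / (9) = 0.515
  y = (-8 - (1)·0.515 - (2.8)·0.039) / (7.8) = -1.106
  z = (-1 - (2.7)·0.515 - (3.1)·-1.106) / (9.8) = 0.106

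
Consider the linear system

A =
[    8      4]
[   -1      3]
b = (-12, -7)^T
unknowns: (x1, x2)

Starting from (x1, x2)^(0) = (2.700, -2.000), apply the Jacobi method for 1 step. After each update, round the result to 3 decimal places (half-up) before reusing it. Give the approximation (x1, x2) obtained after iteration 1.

Iteration 1:
  x1 = (-12 - (4)·-2.000) / (8) = -0.500
  x2 = (-7 - (-1)·2.700) / (3) = -1.433

(-0.500, -1.433)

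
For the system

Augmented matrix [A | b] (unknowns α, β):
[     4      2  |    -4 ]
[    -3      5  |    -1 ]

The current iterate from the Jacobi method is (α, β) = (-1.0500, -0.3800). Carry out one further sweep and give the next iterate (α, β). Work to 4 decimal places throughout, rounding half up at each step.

One sweep:
  α = (-4 - (2)·-0.3800) / (4) = -0.8100
  β = (-1 - (-3)·-1.0500) / (5) = -0.8300

(-0.8100, -0.8300)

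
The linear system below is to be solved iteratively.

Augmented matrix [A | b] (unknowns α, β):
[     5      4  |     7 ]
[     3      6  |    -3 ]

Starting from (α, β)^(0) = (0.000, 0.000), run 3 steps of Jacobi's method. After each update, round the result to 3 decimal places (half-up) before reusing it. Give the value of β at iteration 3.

-1.400

Iteration 1:
  α = (7 - (4)·0.000) / (5) = 1.400
  β = (-3 - (3)·0.000) / (6) = -0.500
Iteration 2:
  α = (7 - (4)·-0.500) / (5) = 1.800
  β = (-3 - (3)·1.400) / (6) = -1.200
Iteration 3:
  α = (7 - (4)·-1.200) / (5) = 2.360
  β = (-3 - (3)·1.800) / (6) = -1.400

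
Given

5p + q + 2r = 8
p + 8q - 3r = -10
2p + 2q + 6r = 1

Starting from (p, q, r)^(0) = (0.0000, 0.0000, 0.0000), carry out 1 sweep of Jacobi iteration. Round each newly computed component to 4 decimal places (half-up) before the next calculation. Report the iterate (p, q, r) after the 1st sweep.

(1.6000, -1.2500, 0.1667)

Iteration 1:
  p = (8 - (1)·0.0000 - (2)·0.0000) / (5) = 1.6000
  q = (-10 - (1)·0.0000 - (-3)·0.0000) / (8) = -1.2500
  r = (1 - (2)·0.0000 - (2)·0.0000) / (6) = 0.1667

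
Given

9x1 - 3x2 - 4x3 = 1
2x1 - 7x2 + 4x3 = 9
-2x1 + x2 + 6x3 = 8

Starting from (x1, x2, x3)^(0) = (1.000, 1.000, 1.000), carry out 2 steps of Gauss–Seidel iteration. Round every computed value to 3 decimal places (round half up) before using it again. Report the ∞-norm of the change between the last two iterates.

0.354

Iteration 1:
  x1 = (1 - (-3)·1.000 - (-4)·1.000) / (9) = 0.889
  x2 = (9 - (2)·0.889 - (4)·1.000) / (-7) = -0.460
  x3 = (8 - (-2)·0.889 - (1)·-0.460) / (6) = 1.706
Iteration 2:
  x1 = (1 - (-3)·-0.460 - (-4)·1.706) / (9) = 0.716
  x2 = (9 - (2)·0.716 - (4)·1.706) / (-7) = -0.106
  x3 = (8 - (-2)·0.716 - (1)·-0.106) / (6) = 1.590
Change: (-0.173, 0.354, -0.116) → max |·| = 0.354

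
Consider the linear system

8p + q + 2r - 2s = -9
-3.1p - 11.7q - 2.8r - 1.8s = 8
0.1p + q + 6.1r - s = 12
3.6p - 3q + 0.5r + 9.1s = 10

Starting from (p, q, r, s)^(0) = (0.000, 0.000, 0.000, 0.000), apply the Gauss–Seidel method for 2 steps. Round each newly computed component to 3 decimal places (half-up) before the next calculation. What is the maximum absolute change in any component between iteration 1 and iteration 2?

Iteration 1:
  p = (-9 - (1)·0.000 - (2)·0.000 - (-2)·0.000) / (8) = -1.125
  q = (8 - (-3.1)·-1.125 - (-2.8)·0.000 - (-1.8)·0.000) / (-11.7) = -0.386
  r = (12 - (0.1)·-1.125 - (1)·-0.386 - (-1)·0.000) / (6.1) = 2.049
  s = (10 - (3.6)·-1.125 - (-3)·-0.386 - (0.5)·2.049) / (9.1) = 1.304
Iteration 2:
  p = (-9 - (1)·-0.386 - (2)·2.049 - (-2)·1.304) / (8) = -1.263
  q = (8 - (-3.1)·-1.263 - (-2.8)·2.049 - (-1.8)·1.304) / (-11.7) = -1.040
  r = (12 - (0.1)·-1.263 - (1)·-1.040 - (-1)·1.304) / (6.1) = 2.372
  s = (10 - (3.6)·-1.263 - (-3)·-1.040 - (0.5)·2.372) / (9.1) = 1.125
Change: (-0.138, -0.654, 0.323, -0.179) → max |·| = 0.654

0.654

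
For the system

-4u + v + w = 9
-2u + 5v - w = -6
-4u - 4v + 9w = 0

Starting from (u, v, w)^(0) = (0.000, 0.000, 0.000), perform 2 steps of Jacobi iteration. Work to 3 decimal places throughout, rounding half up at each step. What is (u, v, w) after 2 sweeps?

(-2.550, -2.100, -1.533)

Iteration 1:
  u = (9 - (1)·0.000 - (1)·0.000) / (-4) = -2.250
  v = (-6 - (-2)·0.000 - (-1)·0.000) / (5) = -1.200
  w = (0 - (-4)·0.000 - (-4)·0.000) / (9) = 0.000
Iteration 2:
  u = (9 - (1)·-1.200 - (1)·0.000) / (-4) = -2.550
  v = (-6 - (-2)·-2.250 - (-1)·0.000) / (5) = -2.100
  w = (0 - (-4)·-2.250 - (-4)·-1.200) / (9) = -1.533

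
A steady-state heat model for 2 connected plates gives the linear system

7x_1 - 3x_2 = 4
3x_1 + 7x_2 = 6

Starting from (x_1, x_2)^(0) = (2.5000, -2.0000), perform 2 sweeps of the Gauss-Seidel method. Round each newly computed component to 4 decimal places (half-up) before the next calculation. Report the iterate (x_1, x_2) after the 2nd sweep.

Iteration 1:
  x_1 = (4 - (-3)·-2.0000) / (7) = -0.2857
  x_2 = (6 - (3)·-0.2857) / (7) = 0.9796
Iteration 2:
  x_1 = (4 - (-3)·0.9796) / (7) = 0.9913
  x_2 = (6 - (3)·0.9913) / (7) = 0.4323

(0.9913, 0.4323)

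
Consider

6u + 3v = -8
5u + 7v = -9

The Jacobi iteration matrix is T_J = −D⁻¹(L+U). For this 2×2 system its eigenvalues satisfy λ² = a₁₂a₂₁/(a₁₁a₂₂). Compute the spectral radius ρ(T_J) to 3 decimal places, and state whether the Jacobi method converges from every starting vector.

0.598

a₁₂a₂₁/(a₁₁a₂₂) = (3)·(5) / ((6)·(7)) = 0.357143
ρ = √|0.357143| = √0.357143 = 0.598
ρ < 1, so Jacobi converges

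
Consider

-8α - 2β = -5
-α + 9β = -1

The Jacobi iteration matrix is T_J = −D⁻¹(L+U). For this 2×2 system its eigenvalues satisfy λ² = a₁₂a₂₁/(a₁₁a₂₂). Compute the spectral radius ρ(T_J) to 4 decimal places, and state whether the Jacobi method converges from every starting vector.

0.1667

a₁₂a₂₁/(a₁₁a₂₂) = (-2)·(-1) / ((-8)·(9)) = -0.027778
ρ = √|-0.027778| = √0.027778 = 0.1667
ρ < 1, so Jacobi converges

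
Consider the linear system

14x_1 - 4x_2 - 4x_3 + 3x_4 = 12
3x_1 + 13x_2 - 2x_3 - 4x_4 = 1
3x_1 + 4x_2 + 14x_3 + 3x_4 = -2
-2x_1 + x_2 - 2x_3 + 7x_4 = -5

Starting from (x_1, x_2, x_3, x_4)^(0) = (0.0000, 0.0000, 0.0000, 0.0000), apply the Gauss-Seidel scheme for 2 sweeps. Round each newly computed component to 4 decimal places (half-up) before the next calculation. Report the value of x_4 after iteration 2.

Iteration 1:
  x_1 = (12 - (-4)·0.0000 - (-4)·0.0000 - (3)·0.0000) / (14) = 0.8571
  x_2 = (1 - (3)·0.8571 - (-2)·0.0000 - (-4)·0.0000) / (13) = -0.1209
  x_3 = (-2 - (3)·0.8571 - (4)·-0.1209 - (3)·0.0000) / (14) = -0.2920
  x_4 = (-5 - (-2)·0.8571 - (1)·-0.1209 - (-2)·-0.2920) / (7) = -0.5356
Iteration 2:
  x_1 = (12 - (-4)·-0.1209 - (-4)·-0.2920 - (3)·-0.5356) / (14) = 0.8539
  x_2 = (1 - (3)·0.8539 - (-2)·-0.2920 - (-4)·-0.5356) / (13) = -0.3299
  x_3 = (-2 - (3)·0.8539 - (4)·-0.3299 - (3)·-0.5356) / (14) = -0.1168
  x_4 = (-5 - (-2)·0.8539 - (1)·-0.3299 - (-2)·-0.1168) / (7) = -0.4566

-0.4566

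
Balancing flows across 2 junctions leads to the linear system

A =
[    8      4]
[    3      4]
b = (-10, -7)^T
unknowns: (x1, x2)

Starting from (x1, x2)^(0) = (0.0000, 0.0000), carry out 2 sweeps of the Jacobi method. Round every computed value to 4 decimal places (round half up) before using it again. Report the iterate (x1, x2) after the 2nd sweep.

Iteration 1:
  x1 = (-10 - (4)·0.0000) / (8) = -1.2500
  x2 = (-7 - (3)·0.0000) / (4) = -1.7500
Iteration 2:
  x1 = (-10 - (4)·-1.7500) / (8) = -0.3750
  x2 = (-7 - (3)·-1.2500) / (4) = -0.8125

(-0.3750, -0.8125)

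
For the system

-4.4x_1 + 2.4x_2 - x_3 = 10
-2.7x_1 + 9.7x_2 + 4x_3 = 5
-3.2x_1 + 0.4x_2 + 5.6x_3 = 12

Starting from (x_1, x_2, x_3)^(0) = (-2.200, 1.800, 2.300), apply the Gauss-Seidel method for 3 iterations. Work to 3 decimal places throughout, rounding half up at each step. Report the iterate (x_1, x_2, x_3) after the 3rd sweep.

(-2.822, -0.459, 0.563)

Iteration 1:
  x_1 = (10 - (2.4)·1.800 - (-1)·2.300) / (-4.4) = -1.814
  x_2 = (5 - (-2.7)·-1.814 - (4)·2.300) / (9.7) = -0.938
  x_3 = (12 - (-3.2)·-1.814 - (0.4)·-0.938) / (5.6) = 1.173
Iteration 2:
  x_1 = (10 - (2.4)·-0.938 - (-1)·1.173) / (-4.4) = -3.051
  x_2 = (5 - (-2.7)·-3.051 - (4)·1.173) / (9.7) = -0.817
  x_3 = (12 - (-3.2)·-3.051 - (0.4)·-0.817) / (5.6) = 0.458
Iteration 3:
  x_1 = (10 - (2.4)·-0.817 - (-1)·0.458) / (-4.4) = -2.822
  x_2 = (5 - (-2.7)·-2.822 - (4)·0.458) / (9.7) = -0.459
  x_3 = (12 - (-3.2)·-2.822 - (0.4)·-0.459) / (5.6) = 0.563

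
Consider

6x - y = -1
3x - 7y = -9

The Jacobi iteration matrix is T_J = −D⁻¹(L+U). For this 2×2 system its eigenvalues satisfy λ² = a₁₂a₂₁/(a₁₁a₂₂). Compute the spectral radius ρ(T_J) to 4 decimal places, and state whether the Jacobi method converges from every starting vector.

0.2673

a₁₂a₂₁/(a₁₁a₂₂) = (-1)·(3) / ((6)·(-7)) = 0.071429
ρ = √|0.071429| = √0.071429 = 0.2673
ρ < 1, so Jacobi converges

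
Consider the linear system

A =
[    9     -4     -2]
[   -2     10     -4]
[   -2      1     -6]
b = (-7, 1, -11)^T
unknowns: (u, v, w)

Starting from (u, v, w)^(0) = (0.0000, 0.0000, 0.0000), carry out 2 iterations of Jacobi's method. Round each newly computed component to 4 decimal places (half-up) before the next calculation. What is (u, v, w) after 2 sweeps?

(-0.3259, 0.6778, 2.1093)

Iteration 1:
  u = (-7 - (-4)·0.0000 - (-2)·0.0000) / (9) = -0.7778
  v = (1 - (-2)·0.0000 - (-4)·0.0000) / (10) = 0.1000
  w = (-11 - (-2)·0.0000 - (1)·0.0000) / (-6) = 1.8333
Iteration 2:
  u = (-7 - (-4)·0.1000 - (-2)·1.8333) / (9) = -0.3259
  v = (1 - (-2)·-0.7778 - (-4)·1.8333) / (10) = 0.6778
  w = (-11 - (-2)·-0.7778 - (1)·0.1000) / (-6) = 2.1093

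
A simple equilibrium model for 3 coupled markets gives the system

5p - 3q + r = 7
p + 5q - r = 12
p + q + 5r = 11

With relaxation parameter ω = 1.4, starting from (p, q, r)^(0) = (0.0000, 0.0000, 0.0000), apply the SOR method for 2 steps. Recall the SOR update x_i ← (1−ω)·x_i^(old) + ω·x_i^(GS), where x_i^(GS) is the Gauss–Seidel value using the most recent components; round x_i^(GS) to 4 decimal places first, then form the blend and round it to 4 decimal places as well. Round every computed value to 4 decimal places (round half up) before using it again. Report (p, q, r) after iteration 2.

Iteration 1:
  p: GS value = (7 - (-3)·0.0000 - (1)·0.0000) / (5) = 1.4000;  p ← (1−ω)·0.0000 + ω·1.4000 = 1.9600
  q: GS value = (12 - (1)·1.9600 - (-1)·0.0000) / (5) = 2.0080;  q ← (1−ω)·0.0000 + ω·2.0080 = 2.8112
  r: GS value = (11 - (1)·1.9600 - (1)·2.8112) / (5) = 1.2458;  r ← (1−ω)·0.0000 + ω·1.2458 = 1.7441
Iteration 2:
  p: GS value = (7 - (-3)·2.8112 - (1)·1.7441) / (5) = 2.7379;  p ← (1−ω)·1.9600 + ω·2.7379 = 3.0491
  q: GS value = (12 - (1)·3.0491 - (-1)·1.7441) / (5) = 2.1390;  q ← (1−ω)·2.8112 + ω·2.1390 = 1.8701
  r: GS value = (11 - (1)·3.0491 - (1)·1.8701) / (5) = 1.2162;  r ← (1−ω)·1.7441 + ω·1.2162 = 1.0050

(3.0491, 1.8701, 1.0050)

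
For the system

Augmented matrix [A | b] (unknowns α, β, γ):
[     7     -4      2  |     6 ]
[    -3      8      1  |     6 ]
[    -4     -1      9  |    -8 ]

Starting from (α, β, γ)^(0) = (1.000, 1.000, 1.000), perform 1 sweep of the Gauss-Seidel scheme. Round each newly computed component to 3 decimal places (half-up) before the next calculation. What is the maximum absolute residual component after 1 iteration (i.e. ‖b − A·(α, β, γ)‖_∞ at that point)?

2.743

Iteration 1:
  α = (6 - (-4)·1.000 - (2)·1.000) / (7) = 1.143
  β = (6 - (-3)·1.143 - (1)·1.000) / (8) = 1.054
  γ = (-8 - (-4)·1.143 - (-1)·1.054) / (9) = -0.264
Residual b − A·x = (2.743, 1.261, 0.002); ∞-norm = 2.743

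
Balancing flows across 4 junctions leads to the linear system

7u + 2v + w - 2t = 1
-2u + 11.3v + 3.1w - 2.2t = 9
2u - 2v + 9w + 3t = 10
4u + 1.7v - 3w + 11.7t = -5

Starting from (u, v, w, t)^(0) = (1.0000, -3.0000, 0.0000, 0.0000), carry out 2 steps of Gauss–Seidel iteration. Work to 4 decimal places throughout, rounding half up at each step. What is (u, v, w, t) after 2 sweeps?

Iteration 1:
  u = (1 - (2)·-3.0000 - (1)·0.0000 - (-2)·0.0000) / (7) = 1.0000
  v = (9 - (-2)·1.0000 - (3.1)·0.0000 - (-2.2)·0.0000) / (11.3) = 0.9735
  w = (10 - (2)·1.0000 - (-2)·0.9735 - (3)·0.0000) / (9) = 1.1052
  t = (-5 - (4)·1.0000 - (1.7)·0.9735 - (-3)·1.1052) / (11.7) = -0.6273
Iteration 2:
  u = (1 - (2)·0.9735 - (1)·1.1052 - (-2)·-0.6273) / (7) = -0.4724
  v = (9 - (-2)·-0.4724 - (3.1)·1.1052 - (-2.2)·-0.6273) / (11.3) = 0.2875
  w = (10 - (2)·-0.4724 - (-2)·0.2875 - (3)·-0.6273) / (9) = 1.4891
  t = (-5 - (4)·-0.4724 - (1.7)·0.2875 - (-3)·1.4891) / (11.7) = 0.0742

(-0.4724, 0.2875, 1.4891, 0.0742)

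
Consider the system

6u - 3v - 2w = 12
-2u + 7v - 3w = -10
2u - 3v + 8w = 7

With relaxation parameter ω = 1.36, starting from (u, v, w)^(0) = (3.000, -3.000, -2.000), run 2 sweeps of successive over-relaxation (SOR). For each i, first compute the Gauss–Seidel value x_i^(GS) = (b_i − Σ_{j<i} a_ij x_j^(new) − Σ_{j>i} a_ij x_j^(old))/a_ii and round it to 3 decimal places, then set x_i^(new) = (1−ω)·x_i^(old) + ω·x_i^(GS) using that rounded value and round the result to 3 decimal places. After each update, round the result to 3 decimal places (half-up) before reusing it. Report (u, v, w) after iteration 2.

(1.947, 0.344, 0.321)

Iteration 1:
  u: GS value = (12 - (-3)·-3.000 - (-2)·-2.000) / (6) = -0.167;  u ← (1−ω)·3.000 + ω·-0.167 = -1.307
  v: GS value = (-10 - (-2)·-1.307 - (-3)·-2.000) / (7) = -2.659;  v ← (1−ω)·-3.000 + ω·-2.659 = -2.536
  w: GS value = (7 - (2)·-1.307 - (-3)·-2.536) / (8) = 0.251;  w ← (1−ω)·-2.000 + ω·0.251 = 1.061
Iteration 2:
  u: GS value = (12 - (-3)·-2.536 - (-2)·1.061) / (6) = 1.086;  u ← (1−ω)·-1.307 + ω·1.086 = 1.947
  v: GS value = (-10 - (-2)·1.947 - (-3)·1.061) / (7) = -0.418;  v ← (1−ω)·-2.536 + ω·-0.418 = 0.344
  w: GS value = (7 - (2)·1.947 - (-3)·0.344) / (8) = 0.517;  w ← (1−ω)·1.061 + ω·0.517 = 0.321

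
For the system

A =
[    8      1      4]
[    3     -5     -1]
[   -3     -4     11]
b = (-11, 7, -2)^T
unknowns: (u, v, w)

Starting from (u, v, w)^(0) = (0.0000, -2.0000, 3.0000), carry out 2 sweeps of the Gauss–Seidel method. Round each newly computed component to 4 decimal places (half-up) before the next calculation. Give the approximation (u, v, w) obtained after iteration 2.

Iteration 1:
  u = (-11 - (1)·-2.0000 - (4)·3.0000) / (8) = -2.6250
  v = (7 - (3)·-2.6250 - (-1)·3.0000) / (-5) = -3.5750
  w = (-2 - (-3)·-2.6250 - (-4)·-3.5750) / (11) = -2.1977
Iteration 2:
  u = (-11 - (1)·-3.5750 - (4)·-2.1977) / (8) = 0.1707
  v = (7 - (3)·0.1707 - (-1)·-2.1977) / (-5) = -0.8580
  w = (-2 - (-3)·0.1707 - (-4)·-0.8580) / (11) = -0.4473

(0.1707, -0.8580, -0.4473)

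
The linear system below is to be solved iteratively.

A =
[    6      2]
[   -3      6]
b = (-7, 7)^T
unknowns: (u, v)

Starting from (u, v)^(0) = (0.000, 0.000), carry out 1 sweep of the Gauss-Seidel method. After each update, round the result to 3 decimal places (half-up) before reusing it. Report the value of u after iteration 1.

Iteration 1:
  u = (-7 - (2)·0.000) / (6) = -1.167
  v = (7 - (-3)·-1.167) / (6) = 0.583

-1.167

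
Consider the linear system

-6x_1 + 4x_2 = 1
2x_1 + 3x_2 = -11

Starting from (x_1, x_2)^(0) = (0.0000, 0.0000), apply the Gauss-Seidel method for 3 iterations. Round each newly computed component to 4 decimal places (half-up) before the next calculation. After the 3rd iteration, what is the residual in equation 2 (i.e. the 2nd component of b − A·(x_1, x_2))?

Iteration 1:
  x_1 = (1 - (4)·0.0000) / (-6) = -0.1667
  x_2 = (-11 - (2)·-0.1667) / (3) = -3.5555
Iteration 2:
  x_1 = (1 - (4)·-3.5555) / (-6) = -2.5370
  x_2 = (-11 - (2)·-2.5370) / (3) = -1.9753
Iteration 3:
  x_1 = (1 - (4)·-1.9753) / (-6) = -1.4835
  x_2 = (-11 - (2)·-1.4835) / (3) = -2.6777
Residual b − A·x = (2.8098, 0.0001)

0.0001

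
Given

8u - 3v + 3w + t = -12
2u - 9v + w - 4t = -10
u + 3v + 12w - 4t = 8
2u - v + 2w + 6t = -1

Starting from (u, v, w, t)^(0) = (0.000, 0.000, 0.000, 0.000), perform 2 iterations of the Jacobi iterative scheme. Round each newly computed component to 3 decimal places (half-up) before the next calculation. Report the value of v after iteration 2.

Iteration 1:
  u = (-12 - (-3)·0.000 - (3)·0.000 - (1)·0.000) / (8) = -1.500
  v = (-10 - (2)·0.000 - (1)·0.000 - (-4)·0.000) / (-9) = 1.111
  w = (8 - (1)·0.000 - (3)·0.000 - (-4)·0.000) / (12) = 0.667
  t = (-1 - (2)·0.000 - (-1)·0.000 - (2)·0.000) / (6) = -0.167
Iteration 2:
  u = (-12 - (-3)·1.111 - (3)·0.667 - (1)·-0.167) / (8) = -1.313
  v = (-10 - (2)·-1.500 - (1)·0.667 - (-4)·-0.167) / (-9) = 0.926
  w = (8 - (1)·-1.500 - (3)·1.111 - (-4)·-0.167) / (12) = 0.458
  t = (-1 - (2)·-1.500 - (-1)·1.111 - (2)·0.667) / (6) = 0.296

0.926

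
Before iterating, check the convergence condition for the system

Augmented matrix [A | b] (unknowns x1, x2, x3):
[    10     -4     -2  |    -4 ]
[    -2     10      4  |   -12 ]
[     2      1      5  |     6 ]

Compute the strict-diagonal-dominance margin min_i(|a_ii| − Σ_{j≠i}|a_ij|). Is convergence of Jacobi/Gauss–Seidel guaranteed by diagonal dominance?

row 1: |10| − (4+2) = 4
row 2: |10| − (2+4) = 4
row 3: |5| − (2+1) = 2
minimum over rows = 2 → strictly diagonally dominant (convergence guaranteed)

2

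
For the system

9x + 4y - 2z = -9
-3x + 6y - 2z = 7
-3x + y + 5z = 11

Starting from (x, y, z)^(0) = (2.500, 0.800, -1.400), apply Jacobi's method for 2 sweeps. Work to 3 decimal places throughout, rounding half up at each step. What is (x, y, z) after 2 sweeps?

Iteration 1:
  x = (-9 - (4)·0.800 - (-2)·-1.400) / (9) = -1.667
  y = (7 - (-3)·2.500 - (-2)·-1.400) / (6) = 1.950
  z = (11 - (-3)·2.500 - (1)·0.800) / (5) = 3.540
Iteration 2:
  x = (-9 - (4)·1.950 - (-2)·3.540) / (9) = -1.080
  y = (7 - (-3)·-1.667 - (-2)·3.540) / (6) = 1.513
  z = (11 - (-3)·-1.667 - (1)·1.950) / (5) = 0.810

(-1.080, 1.513, 0.810)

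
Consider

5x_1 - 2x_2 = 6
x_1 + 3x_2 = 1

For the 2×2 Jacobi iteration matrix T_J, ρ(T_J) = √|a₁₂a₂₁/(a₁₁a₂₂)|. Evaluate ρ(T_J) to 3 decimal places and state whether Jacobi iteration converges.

a₁₂a₂₁/(a₁₁a₂₂) = (-2)·(1) / ((5)·(3)) = -0.133333
ρ = √|-0.133333| = √0.133333 = 0.365
ρ < 1, so Jacobi converges

0.365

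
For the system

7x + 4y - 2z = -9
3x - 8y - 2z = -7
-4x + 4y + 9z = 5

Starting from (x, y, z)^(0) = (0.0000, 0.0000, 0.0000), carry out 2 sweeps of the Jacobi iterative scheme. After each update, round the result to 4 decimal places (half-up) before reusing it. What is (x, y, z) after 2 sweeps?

Iteration 1:
  x = (-9 - (4)·0.0000 - (-2)·0.0000) / (7) = -1.2857
  y = (-7 - (3)·0.0000 - (-2)·0.0000) / (-8) = 0.8750
  z = (5 - (-4)·0.0000 - (4)·0.0000) / (9) = 0.5556
Iteration 2:
  x = (-9 - (4)·0.8750 - (-2)·0.5556) / (7) = -1.6270
  y = (-7 - (3)·-1.2857 - (-2)·0.5556) / (-8) = 0.2540
  z = (5 - (-4)·-1.2857 - (4)·0.8750) / (9) = -0.4048

(-1.6270, 0.2540, -0.4048)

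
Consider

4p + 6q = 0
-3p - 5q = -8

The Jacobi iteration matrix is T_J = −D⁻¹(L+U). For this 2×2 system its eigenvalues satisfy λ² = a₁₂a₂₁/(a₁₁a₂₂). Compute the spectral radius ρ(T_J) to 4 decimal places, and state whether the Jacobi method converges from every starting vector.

0.9487

a₁₂a₂₁/(a₁₁a₂₂) = (6)·(-3) / ((4)·(-5)) = 0.900000
ρ = √|0.900000| = √0.900000 = 0.9487
ρ < 1, so Jacobi converges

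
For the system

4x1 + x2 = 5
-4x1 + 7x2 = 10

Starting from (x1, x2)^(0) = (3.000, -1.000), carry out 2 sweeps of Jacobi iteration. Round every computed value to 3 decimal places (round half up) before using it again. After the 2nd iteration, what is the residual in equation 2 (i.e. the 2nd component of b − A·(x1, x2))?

Iteration 1:
  x1 = (5 - (1)·-1.000) / (4) = 1.500
  x2 = (10 - (-4)·3.000) / (7) = 3.143
Iteration 2:
  x1 = (5 - (1)·3.143) / (4) = 0.464
  x2 = (10 - (-4)·1.500) / (7) = 2.286
Residual b − A·x = (0.858, -4.146)

-4.146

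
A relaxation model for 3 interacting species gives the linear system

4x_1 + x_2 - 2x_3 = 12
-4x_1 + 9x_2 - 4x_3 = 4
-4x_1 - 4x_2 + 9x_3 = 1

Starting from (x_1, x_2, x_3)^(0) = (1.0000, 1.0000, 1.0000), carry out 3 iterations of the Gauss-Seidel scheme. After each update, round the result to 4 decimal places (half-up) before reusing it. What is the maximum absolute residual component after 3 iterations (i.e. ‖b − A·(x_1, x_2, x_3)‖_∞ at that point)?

0.6823

Iteration 1:
  x_1 = (12 - (1)·1.0000 - (-2)·1.0000) / (4) = 3.2500
  x_2 = (4 - (-4)·3.2500 - (-4)·1.0000) / (9) = 2.3333
  x_3 = (1 - (-4)·3.2500 - (-4)·2.3333) / (9) = 2.5926
Iteration 2:
  x_1 = (12 - (1)·2.3333 - (-2)·2.5926) / (4) = 3.7130
  x_2 = (4 - (-4)·3.7130 - (-4)·2.5926) / (9) = 3.2469
  x_3 = (1 - (-4)·3.7130 - (-4)·3.2469) / (9) = 3.2044
Iteration 3:
  x_1 = (12 - (1)·3.2469 - (-2)·3.2044) / (4) = 3.7905
  x_2 = (4 - (-4)·3.7905 - (-4)·3.2044) / (9) = 3.5533
  x_3 = (1 - (-4)·3.7905 - (-4)·3.5533) / (9) = 3.3750
Residual b − A·x = (0.0347, 0.6823, 0.0002); ∞-norm = 0.6823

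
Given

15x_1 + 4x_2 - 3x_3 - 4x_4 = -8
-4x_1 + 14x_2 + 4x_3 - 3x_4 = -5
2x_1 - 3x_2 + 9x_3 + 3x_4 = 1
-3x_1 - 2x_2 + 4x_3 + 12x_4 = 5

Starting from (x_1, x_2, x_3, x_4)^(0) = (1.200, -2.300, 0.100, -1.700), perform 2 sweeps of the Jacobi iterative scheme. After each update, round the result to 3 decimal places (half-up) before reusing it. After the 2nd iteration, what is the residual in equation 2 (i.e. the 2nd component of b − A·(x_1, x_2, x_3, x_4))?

Iteration 1:
  x_1 = (-8 - (4)·-2.300 - (-3)·0.100 - (-4)·-1.700) / (15) = -0.353
  x_2 = (-5 - (-4)·1.200 - (4)·0.100 - (-3)·-1.700) / (14) = -0.407
  x_3 = (1 - (2)·1.200 - (-3)·-2.300 - (3)·-1.700) / (9) = -0.356
  x_4 = (5 - (-3)·1.200 - (-2)·-2.300 - (4)·0.100) / (12) = 0.300
Iteration 2:
  x_1 = (-8 - (4)·-0.407 - (-3)·-0.356 - (-4)·0.300) / (15) = -0.416
  x_2 = (-5 - (-4)·-0.353 - (4)·-0.356 - (-3)·0.300) / (14) = -0.292
  x_3 = (1 - (2)·-0.353 - (-3)·-0.407 - (3)·0.300) / (9) = -0.046
  x_4 = (5 - (-3)·-0.353 - (-2)·-0.407 - (4)·-0.356) / (12) = 0.379
Residual b − A·x = (0.786, -1.255, 0.233, -1.196)

-1.255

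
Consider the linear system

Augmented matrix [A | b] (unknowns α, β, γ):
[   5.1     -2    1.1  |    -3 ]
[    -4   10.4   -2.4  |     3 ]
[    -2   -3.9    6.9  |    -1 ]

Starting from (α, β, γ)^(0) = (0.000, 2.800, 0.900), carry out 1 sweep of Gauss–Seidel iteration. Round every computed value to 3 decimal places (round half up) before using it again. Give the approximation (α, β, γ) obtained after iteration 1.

(0.316, 0.618, 0.296)

Iteration 1:
  α = (-3 - (-2)·2.800 - (1.1)·0.900) / (5.1) = 0.316
  β = (3 - (-4)·0.316 - (-2.4)·0.900) / (10.4) = 0.618
  γ = (-1 - (-2)·0.316 - (-3.9)·0.618) / (6.9) = 0.296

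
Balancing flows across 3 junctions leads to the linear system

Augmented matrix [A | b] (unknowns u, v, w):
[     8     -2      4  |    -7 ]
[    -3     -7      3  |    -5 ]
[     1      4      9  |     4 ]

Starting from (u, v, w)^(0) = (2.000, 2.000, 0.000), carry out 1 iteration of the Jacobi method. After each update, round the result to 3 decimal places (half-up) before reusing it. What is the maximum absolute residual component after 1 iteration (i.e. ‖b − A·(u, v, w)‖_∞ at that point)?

Iteration 1:
  u = (-7 - (-2)·2.000 - (4)·0.000) / (8) = -0.375
  v = (-5 - (-3)·2.000 - (3)·0.000) / (-7) = -0.143
  w = (4 - (1)·2.000 - (4)·2.000) / (9) = -0.667
Residual b − A·x = (-1.618, -5.125, 10.950); ∞-norm = 10.950

10.950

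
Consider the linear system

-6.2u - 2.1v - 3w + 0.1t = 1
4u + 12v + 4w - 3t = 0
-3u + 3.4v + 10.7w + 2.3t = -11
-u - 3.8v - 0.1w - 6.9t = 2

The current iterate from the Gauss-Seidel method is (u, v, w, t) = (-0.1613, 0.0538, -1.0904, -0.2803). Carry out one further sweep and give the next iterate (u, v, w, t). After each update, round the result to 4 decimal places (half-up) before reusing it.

(0.3436, 0.1789, -0.9283, -0.4247)

One sweep:
  u = (1 - (-2.1)·0.0538 - (-3)·-1.0904 - (0.1)·-0.2803) / (-6.2) = 0.3436
  v = (0 - (4)·0.3436 - (4)·-1.0904 - (-3)·-0.2803) / (12) = 0.1789
  w = (-11 - (-3)·0.3436 - (3.4)·0.1789 - (2.3)·-0.2803) / (10.7) = -0.9283
  t = (2 - (-1)·0.3436 - (-3.8)·0.1789 - (-0.1)·-0.9283) / (-6.9) = -0.4247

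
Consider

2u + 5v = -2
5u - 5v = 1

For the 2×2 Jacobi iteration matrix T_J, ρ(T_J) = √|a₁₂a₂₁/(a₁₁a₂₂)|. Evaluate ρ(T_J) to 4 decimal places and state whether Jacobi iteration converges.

a₁₂a₂₁/(a₁₁a₂₂) = (5)·(5) / ((2)·(-5)) = -2.500000
ρ = √|-2.500000| = √2.500000 = 1.5811
ρ > 1, so Jacobi diverges

1.5811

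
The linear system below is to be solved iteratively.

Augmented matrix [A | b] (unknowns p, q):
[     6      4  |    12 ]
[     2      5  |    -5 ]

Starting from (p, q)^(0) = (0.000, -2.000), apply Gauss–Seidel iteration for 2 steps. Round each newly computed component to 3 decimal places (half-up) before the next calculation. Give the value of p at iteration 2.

3.555

Iteration 1:
  p = (12 - (4)·-2.000) / (6) = 3.333
  q = (-5 - (2)·3.333) / (5) = -2.333
Iteration 2:
  p = (12 - (4)·-2.333) / (6) = 3.555
  q = (-5 - (2)·3.555) / (5) = -2.422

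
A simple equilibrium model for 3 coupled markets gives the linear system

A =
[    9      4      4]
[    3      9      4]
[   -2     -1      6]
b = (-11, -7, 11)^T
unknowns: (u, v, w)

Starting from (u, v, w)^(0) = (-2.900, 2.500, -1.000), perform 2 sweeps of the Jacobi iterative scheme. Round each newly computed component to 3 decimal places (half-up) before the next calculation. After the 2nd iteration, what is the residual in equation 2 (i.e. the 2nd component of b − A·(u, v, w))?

0.448

Iteration 1:
  u = (-11 - (4)·2.500 - (4)·-1.000) / (9) = -1.889
  v = (-7 - (3)·-2.900 - (4)·-1.000) / (9) = 0.633
  w = (11 - (-2)·-2.900 - (-1)·2.500) / (6) = 1.283
Iteration 2:
  u = (-11 - (4)·0.633 - (4)·1.283) / (9) = -2.074
  v = (-7 - (3)·-1.889 - (4)·1.283) / (9) = -0.718
  w = (11 - (-2)·-1.889 - (-1)·0.633) / (6) = 1.309
Residual b − A·x = (5.302, 0.448, -1.720)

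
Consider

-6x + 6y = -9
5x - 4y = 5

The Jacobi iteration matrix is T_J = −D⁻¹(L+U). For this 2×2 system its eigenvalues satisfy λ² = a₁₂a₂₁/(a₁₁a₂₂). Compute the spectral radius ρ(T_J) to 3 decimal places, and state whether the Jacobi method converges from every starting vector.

a₁₂a₂₁/(a₁₁a₂₂) = (6)·(5) / ((-6)·(-4)) = 1.250000
ρ = √|1.250000| = √1.250000 = 1.118
ρ > 1, so Jacobi diverges

1.118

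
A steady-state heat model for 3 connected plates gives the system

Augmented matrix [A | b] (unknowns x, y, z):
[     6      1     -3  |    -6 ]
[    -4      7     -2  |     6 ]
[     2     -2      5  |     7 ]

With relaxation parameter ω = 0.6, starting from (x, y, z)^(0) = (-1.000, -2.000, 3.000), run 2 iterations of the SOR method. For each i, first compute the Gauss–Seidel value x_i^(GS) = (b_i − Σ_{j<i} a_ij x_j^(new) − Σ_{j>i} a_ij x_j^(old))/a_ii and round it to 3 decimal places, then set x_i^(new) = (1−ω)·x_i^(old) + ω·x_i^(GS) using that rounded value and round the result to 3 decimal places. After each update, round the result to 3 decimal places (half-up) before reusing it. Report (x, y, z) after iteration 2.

(0.038, 0.989, 1.900)

Iteration 1:
  x: GS value = (-6 - (1)·-2.000 - (-3)·3.000) / (6) = 0.833;  x ← (1−ω)·-1.000 + ω·0.833 = 0.100
  y: GS value = (6 - (-4)·0.100 - (-2)·3.000) / (7) = 1.771;  y ← (1−ω)·-2.000 + ω·1.771 = 0.263
  z: GS value = (7 - (2)·0.100 - (-2)·0.263) / (5) = 1.465;  z ← (1−ω)·3.000 + ω·1.465 = 2.079
Iteration 2:
  x: GS value = (-6 - (1)·0.263 - (-3)·2.079) / (6) = -0.004;  x ← (1−ω)·0.100 + ω·-0.004 = 0.038
  y: GS value = (6 - (-4)·0.038 - (-2)·2.079) / (7) = 1.473;  y ← (1−ω)·0.263 + ω·1.473 = 0.989
  z: GS value = (7 - (2)·0.038 - (-2)·0.989) / (5) = 1.780;  z ← (1−ω)·2.079 + ω·1.780 = 1.900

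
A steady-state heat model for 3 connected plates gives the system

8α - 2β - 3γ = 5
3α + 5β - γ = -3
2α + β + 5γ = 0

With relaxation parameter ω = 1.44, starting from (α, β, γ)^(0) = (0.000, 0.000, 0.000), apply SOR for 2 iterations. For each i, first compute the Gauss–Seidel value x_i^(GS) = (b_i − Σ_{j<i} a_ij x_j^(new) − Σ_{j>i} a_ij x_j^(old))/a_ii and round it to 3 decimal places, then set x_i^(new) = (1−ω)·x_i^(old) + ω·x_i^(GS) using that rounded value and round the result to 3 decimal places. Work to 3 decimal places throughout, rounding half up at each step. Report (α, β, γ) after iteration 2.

(-0.112, -0.058, 0.101)

Iteration 1:
  α: GS value = (5 - (-2)·0.000 - (-3)·0.000) / (8) = 0.625;  α ← (1−ω)·0.000 + ω·0.625 = 0.900
  β: GS value = (-3 - (3)·0.900 - (-1)·0.000) / (5) = -1.140;  β ← (1−ω)·0.000 + ω·-1.140 = -1.642
  γ: GS value = (0 - (2)·0.900 - (1)·-1.642) / (5) = -0.032;  γ ← (1−ω)·0.000 + ω·-0.032 = -0.046
Iteration 2:
  α: GS value = (5 - (-2)·-1.642 - (-3)·-0.046) / (8) = 0.197;  α ← (1−ω)·0.900 + ω·0.197 = -0.112
  β: GS value = (-3 - (3)·-0.112 - (-1)·-0.046) / (5) = -0.542;  β ← (1−ω)·-1.642 + ω·-0.542 = -0.058
  γ: GS value = (0 - (2)·-0.112 - (1)·-0.058) / (5) = 0.056;  γ ← (1−ω)·-0.046 + ω·0.056 = 0.101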